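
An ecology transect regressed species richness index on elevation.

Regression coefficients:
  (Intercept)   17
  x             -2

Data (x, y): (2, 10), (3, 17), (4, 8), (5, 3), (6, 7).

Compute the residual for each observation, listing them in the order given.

x=2: ŷ = 17 − 2·2 = 13; e = 10 − 13 = -3
x=3: ŷ = 17 − 2·3 = 11; e = 17 − 11 = 6
x=4: ŷ = 17 − 2·4 = 9; e = 8 − 9 = -1
x=5: ŷ = 17 − 2·5 = 7; e = 3 − 7 = -4
x=6: ŷ = 17 − 2·6 = 5; e = 7 − 5 = 2

-3, 6, -1, -4, 2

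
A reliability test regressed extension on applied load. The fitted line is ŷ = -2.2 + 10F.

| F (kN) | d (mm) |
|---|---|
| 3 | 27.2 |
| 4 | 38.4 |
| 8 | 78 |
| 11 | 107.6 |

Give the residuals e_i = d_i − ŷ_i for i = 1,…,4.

-0.6, 0.6, 0.2, -0.2

F=3: ŷ = -2.2 + 10·3 = 27.8; e = 27.2 − 27.8 = -0.6
F=4: ŷ = -2.2 + 10·4 = 37.8; e = 38.4 − 37.8 = 0.6
F=8: ŷ = -2.2 + 10·8 = 77.8; e = 78 − 77.8 = 0.2
F=11: ŷ = -2.2 + 10·11 = 107.8; e = 107.6 − 107.8 = -0.2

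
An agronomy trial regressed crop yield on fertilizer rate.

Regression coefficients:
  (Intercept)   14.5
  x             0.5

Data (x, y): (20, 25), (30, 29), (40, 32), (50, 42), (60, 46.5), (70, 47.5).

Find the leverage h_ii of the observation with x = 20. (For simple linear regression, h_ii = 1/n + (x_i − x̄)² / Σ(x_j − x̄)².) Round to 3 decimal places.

h = 0.524

x̄ = (20 + 30 + 40 + 50 + 60 + 70)/6 = 45
Σ(x − x̄)² = 625 + 225 + 25 + 25 + 225 + 625 = 1750
h = 1/6 + (-25)²/1750 = 0.166667 + 0.357143 = 0.524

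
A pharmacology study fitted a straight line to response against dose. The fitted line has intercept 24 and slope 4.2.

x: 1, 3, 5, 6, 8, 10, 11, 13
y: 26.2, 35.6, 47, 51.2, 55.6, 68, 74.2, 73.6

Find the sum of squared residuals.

SSE = 62

x=1: ŷ = 24 + 4.2·1 = 28.2; r = 26.2 − 28.2 = -2
x=3: ŷ = 24 + 4.2·3 = 36.6; r = 35.6 − 36.6 = -1
x=5: ŷ = 24 + 4.2·5 = 45; r = 47 − 45 = 2
x=6: ŷ = 24 + 4.2·6 = 49.2; r = 51.2 − 49.2 = 2
x=8: ŷ = 24 + 4.2·8 = 57.6; r = 55.6 − 57.6 = -2
x=10: ŷ = 24 + 4.2·10 = 66; r = 68 − 66 = 2
x=11: ŷ = 24 + 4.2·11 = 70.2; r = 74.2 − 70.2 = 4
x=13: ŷ = 24 + 4.2·13 = 78.6; r = 73.6 − 78.6 = -5
SSE = 4 + 1 + 4 + 4 + 4 + 4 + 16 + 25 = 62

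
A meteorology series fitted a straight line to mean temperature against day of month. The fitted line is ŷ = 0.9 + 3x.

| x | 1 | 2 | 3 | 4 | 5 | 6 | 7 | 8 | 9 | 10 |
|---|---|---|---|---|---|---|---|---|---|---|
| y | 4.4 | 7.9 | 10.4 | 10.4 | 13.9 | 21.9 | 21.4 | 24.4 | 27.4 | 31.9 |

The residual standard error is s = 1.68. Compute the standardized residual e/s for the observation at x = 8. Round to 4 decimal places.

ŷ = 0.9 + 3·8 = 24.9
e = 24.4 − 24.9 = -0.5
e/s = -0.5 / 1.68 = -0.2976

-0.2976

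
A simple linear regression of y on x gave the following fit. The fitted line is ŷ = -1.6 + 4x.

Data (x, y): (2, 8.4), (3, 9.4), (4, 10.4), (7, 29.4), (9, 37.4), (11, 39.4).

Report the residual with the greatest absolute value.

x=2: ŷ = -1.6 + 4·2 = 6.4; e = 8.4 − 6.4 = 2
x=3: ŷ = -1.6 + 4·3 = 10.4; e = 9.4 − 10.4 = -1
x=4: ŷ = -1.6 + 4·4 = 14.4; e = 10.4 − 14.4 = -4
x=7: ŷ = -1.6 + 4·7 = 26.4; e = 29.4 − 26.4 = 3
x=9: ŷ = -1.6 + 4·9 = 34.4; e = 37.4 − 34.4 = 3
x=11: ŷ = -1.6 + 4·11 = 42.4; e = 39.4 − 42.4 = -3
Largest |e| is 4 at x = 4, residual -4.

e = -4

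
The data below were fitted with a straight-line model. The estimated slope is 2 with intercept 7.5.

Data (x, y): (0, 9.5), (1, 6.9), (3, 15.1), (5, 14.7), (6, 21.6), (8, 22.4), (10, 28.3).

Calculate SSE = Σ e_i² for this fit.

x=0: ŷ = 7.5 + 2·0 = 7.5; e = 9.5 − 7.5 = 2
x=1: ŷ = 7.5 + 2·1 = 9.5; e = 6.9 − 9.5 = -2.6
x=3: ŷ = 7.5 + 2·3 = 13.5; e = 15.1 − 13.5 = 1.6
x=5: ŷ = 7.5 + 2·5 = 17.5; e = 14.7 − 17.5 = -2.8
x=6: ŷ = 7.5 + 2·6 = 19.5; e = 21.6 − 19.5 = 2.1
x=8: ŷ = 7.5 + 2·8 = 23.5; e = 22.4 − 23.5 = -1.1
x=10: ŷ = 7.5 + 2·10 = 27.5; e = 28.3 − 27.5 = 0.8
SSE = 4 + 6.76 + 2.56 + 7.84 + 4.41 + 1.21 + 0.64 = 27.42

SSE = 27.42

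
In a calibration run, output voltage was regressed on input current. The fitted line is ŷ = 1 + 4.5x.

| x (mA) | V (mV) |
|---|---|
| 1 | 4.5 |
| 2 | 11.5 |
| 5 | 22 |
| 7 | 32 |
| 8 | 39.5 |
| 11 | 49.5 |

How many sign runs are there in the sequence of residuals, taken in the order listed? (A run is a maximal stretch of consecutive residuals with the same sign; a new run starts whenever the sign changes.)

5 runs

x=1: ŷ = 1 + 4.5·1 = 5.5; e = 4.5 − 5.5 = -1
x=2: ŷ = 1 + 4.5·2 = 10; e = 11.5 − 10 = 1.5
x=5: ŷ = 1 + 4.5·5 = 23.5; e = 22 − 23.5 = -1.5
x=7: ŷ = 1 + 4.5·7 = 32.5; e = 32 − 32.5 = -0.5
x=8: ŷ = 1 + 4.5·8 = 37; e = 39.5 − 37 = 2.5
x=11: ŷ = 1 + 4.5·11 = 50.5; e = 49.5 − 50.5 = -1
Signs: − + − − + −
Runs: −×1, +×1, −×2, +×1, −×1 → 5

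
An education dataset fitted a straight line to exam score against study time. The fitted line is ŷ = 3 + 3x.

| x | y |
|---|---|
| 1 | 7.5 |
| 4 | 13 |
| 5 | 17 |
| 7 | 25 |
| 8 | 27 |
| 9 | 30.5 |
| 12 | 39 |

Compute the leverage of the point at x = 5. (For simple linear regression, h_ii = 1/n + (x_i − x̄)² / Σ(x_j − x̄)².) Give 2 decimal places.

h = 0.17

x̄ = (1 + 4 + 5 + 7 + 8 + 9 + 12)/7 = 6.57143
Σ(x − x̄)² = 31.0408 + 6.61224 + 2.46939 + 0.183673 + 2.04082 + 5.89796 + 29.4694 = 77.7143
h = 1/7 + (-1.57143)²/77.7143 = 0.142857 + 0.0317752 = 0.17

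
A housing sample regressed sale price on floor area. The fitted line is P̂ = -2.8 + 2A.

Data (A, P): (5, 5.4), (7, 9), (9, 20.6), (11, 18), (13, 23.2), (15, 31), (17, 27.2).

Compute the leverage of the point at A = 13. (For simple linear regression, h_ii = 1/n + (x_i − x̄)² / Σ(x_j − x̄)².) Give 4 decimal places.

Ā = (5 + 7 + 9 + 11 + 13 + 15 + 17)/7 = 11
Σ(A − Ā)² = 36 + 16 + 4 + 0 + 4 + 16 + 36 = 112
h = 1/7 + (2)²/112 = 0.142857 + 0.0357143 = 0.1786

h = 0.1786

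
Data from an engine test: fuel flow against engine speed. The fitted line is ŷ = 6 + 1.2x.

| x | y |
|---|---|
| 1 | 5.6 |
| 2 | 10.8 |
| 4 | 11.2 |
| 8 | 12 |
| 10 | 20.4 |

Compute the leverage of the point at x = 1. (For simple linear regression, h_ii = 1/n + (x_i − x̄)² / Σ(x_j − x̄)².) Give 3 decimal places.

h = 0.467

x̄ = (1 + 2 + 4 + 8 + 10)/5 = 5
Σ(x − x̄)² = 16 + 9 + 1 + 9 + 25 = 60
h = 1/5 + (-4)²/60 = 0.2 + 0.266667 = 0.467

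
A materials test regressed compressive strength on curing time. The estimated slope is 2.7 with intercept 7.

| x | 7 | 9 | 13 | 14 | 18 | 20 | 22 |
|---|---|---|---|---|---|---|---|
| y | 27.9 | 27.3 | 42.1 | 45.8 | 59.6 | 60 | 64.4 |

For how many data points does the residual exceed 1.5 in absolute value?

x=7: ŷ = 7 + 2.7·7 = 25.9; e = 27.9 − 25.9 = 2
x=9: ŷ = 7 + 2.7·9 = 31.3; e = 27.3 − 31.3 = -4
x=13: ŷ = 7 + 2.7·13 = 42.1; e = 42.1 − 42.1 = 0
x=14: ŷ = 7 + 2.7·14 = 44.8; e = 45.8 − 44.8 = 1
x=18: ŷ = 7 + 2.7·18 = 55.6; e = 59.6 − 55.6 = 4
x=20: ŷ = 7 + 2.7·20 = 61; e = 60 − 61 = -1
x=22: ŷ = 7 + 2.7·22 = 66.4; e = 64.4 − 66.4 = -2
|e| > 1.5: x=7 (|e|=2), x=9 (|e|=4), x=18 (|e|=4), x=22 (|e|=2) → 4

4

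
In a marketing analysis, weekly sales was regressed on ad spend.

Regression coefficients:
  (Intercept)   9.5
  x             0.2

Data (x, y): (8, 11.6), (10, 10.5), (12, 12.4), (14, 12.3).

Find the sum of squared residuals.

SSE = 1.5

x=8: ŷ = 9.5 + 0.2·8 = 11.1; r = 11.6 − 11.1 = 0.5
x=10: ŷ = 9.5 + 0.2·10 = 11.5; r = 10.5 − 11.5 = -1
x=12: ŷ = 9.5 + 0.2·12 = 11.9; r = 12.4 − 11.9 = 0.5
x=14: ŷ = 9.5 + 0.2·14 = 12.3; r = 12.3 − 12.3 = 0
SSE = 0.25 + 1 + 0.25 + 0 = 1.5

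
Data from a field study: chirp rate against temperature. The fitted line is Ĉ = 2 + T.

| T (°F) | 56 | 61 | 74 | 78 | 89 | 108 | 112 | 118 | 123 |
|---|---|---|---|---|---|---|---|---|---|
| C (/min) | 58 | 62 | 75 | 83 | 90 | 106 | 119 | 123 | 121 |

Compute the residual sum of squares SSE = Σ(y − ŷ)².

T=56: Ĉ = 2 + 56 = 58; e = 58 − 58 = 0
T=61: Ĉ = 2 + 61 = 63; e = 62 − 63 = -1
T=74: Ĉ = 2 + 74 = 76; e = 75 − 76 = -1
T=78: Ĉ = 2 + 78 = 80; e = 83 − 80 = 3
T=89: Ĉ = 2 + 89 = 91; e = 90 − 91 = -1
T=108: Ĉ = 2 + 108 = 110; e = 106 − 110 = -4
T=112: Ĉ = 2 + 112 = 114; e = 119 − 114 = 5
T=118: Ĉ = 2 + 118 = 120; e = 123 − 120 = 3
T=123: Ĉ = 2 + 123 = 125; e = 121 − 125 = -4
SSE = 0 + 1 + 1 + 9 + 1 + 16 + 25 + 9 + 16 = 78

SSE = 78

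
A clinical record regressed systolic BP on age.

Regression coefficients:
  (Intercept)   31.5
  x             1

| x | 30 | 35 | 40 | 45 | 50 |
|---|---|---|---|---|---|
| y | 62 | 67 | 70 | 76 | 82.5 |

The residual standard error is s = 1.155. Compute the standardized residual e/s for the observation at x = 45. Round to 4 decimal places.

ŷ = 31.5 + 45 = 76.5
e = 76 − 76.5 = -0.5
e/s = -0.5 / 1.155 = -0.4329

-0.4329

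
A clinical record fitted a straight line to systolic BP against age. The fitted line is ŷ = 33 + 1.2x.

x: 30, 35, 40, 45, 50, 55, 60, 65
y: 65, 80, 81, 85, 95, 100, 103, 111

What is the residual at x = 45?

ŷ = 33 + 1.2·45 = 87
r = 85 − 87 = -2

r = -2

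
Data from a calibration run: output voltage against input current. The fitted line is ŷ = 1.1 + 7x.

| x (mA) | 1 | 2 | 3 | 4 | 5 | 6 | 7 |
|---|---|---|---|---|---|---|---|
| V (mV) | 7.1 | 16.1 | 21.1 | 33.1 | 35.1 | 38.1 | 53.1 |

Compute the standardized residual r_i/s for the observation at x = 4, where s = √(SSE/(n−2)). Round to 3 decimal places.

1.217

x=1: ŷ = 1.1 + 7·1 = 8.1; r = 7.1 − 8.1 = -1
x=2: ŷ = 1.1 + 7·2 = 15.1; r = 16.1 − 15.1 = 1
x=3: ŷ = 1.1 + 7·3 = 22.1; r = 21.1 − 22.1 = -1
x=4: ŷ = 1.1 + 7·4 = 29.1; r = 33.1 − 29.1 = 4
x=5: ŷ = 1.1 + 7·5 = 36.1; r = 35.1 − 36.1 = -1
x=6: ŷ = 1.1 + 7·6 = 43.1; r = 38.1 − 43.1 = -5
x=7: ŷ = 1.1 + 7·7 = 50.1; r = 53.1 − 50.1 = 3
SSE = 1 + 1 + 1 + 16 + 1 + 25 + 9 = 54
s = √(54/5) = 3.28634
r/s = 4 / 3.28634 = 1.217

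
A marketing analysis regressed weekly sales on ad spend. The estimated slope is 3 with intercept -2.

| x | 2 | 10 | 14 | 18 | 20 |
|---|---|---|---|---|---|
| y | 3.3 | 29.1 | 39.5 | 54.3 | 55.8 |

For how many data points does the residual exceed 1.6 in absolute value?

2

x=2: ŷ = -2 + 3·2 = 4; r = 3.3 − 4 = -0.7
x=10: ŷ = -2 + 3·10 = 28; r = 29.1 − 28 = 1.1
x=14: ŷ = -2 + 3·14 = 40; r = 39.5 − 40 = -0.5
x=18: ŷ = -2 + 3·18 = 52; r = 54.3 − 52 = 2.3
x=20: ŷ = -2 + 3·20 = 58; r = 55.8 − 58 = -2.2
|r| > 1.6: x=18 (|r|=2.3), x=20 (|r|=2.2) → 2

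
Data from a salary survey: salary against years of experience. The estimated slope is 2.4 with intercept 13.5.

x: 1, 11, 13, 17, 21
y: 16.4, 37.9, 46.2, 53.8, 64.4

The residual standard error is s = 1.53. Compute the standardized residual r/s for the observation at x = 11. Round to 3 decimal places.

-1.307

ŷ = 13.5 + 2.4·11 = 39.9
r = 37.9 − 39.9 = -2
r/s = -2 / 1.53 = -1.307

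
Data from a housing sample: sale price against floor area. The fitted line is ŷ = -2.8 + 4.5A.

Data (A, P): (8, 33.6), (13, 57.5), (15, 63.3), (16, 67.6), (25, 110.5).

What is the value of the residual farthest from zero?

A=8: ŷ = -2.8 + 4.5·8 = 33.2; e = 33.6 − 33.2 = 0.4
A=13: ŷ = -2.8 + 4.5·13 = 55.7; e = 57.5 − 55.7 = 1.8
A=15: ŷ = -2.8 + 4.5·15 = 64.7; e = 63.3 − 64.7 = -1.4
A=16: ŷ = -2.8 + 4.5·16 = 69.2; e = 67.6 − 69.2 = -1.6
A=25: ŷ = -2.8 + 4.5·25 = 109.7; e = 110.5 − 109.7 = 0.8
Largest |e| is 1.8 at A = 13, residual 1.8.

e = 1.8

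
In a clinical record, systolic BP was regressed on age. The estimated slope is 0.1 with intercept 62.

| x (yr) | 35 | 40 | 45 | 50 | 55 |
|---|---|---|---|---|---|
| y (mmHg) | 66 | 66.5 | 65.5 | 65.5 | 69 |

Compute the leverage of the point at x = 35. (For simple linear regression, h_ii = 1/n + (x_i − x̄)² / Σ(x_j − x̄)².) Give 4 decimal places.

h = 0.6000

x̄ = (35 + 40 + 45 + 50 + 55)/5 = 45
Σ(x − x̄)² = 100 + 25 + 0 + 25 + 100 = 250
h = 1/5 + (-10)²/250 = 0.2 + 0.4 = 0.6000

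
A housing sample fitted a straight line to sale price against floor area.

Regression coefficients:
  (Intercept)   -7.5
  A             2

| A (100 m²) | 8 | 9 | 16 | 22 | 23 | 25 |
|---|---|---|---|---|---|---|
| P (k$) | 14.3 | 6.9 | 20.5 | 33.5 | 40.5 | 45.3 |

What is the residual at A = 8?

e = 5.8

P̂ = -7.5 + 2·8 = 8.5
e = 14.3 − 8.5 = 5.8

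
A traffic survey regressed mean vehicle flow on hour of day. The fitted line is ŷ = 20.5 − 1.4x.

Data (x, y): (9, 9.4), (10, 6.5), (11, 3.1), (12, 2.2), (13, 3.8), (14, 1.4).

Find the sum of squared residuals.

x=9: ŷ = 20.5 − 1.4·9 = 7.9; e = 9.4 − 7.9 = 1.5
x=10: ŷ = 20.5 − 1.4·10 = 6.5; e = 6.5 − 6.5 = 0
x=11: ŷ = 20.5 − 1.4·11 = 5.1; e = 3.1 − 5.1 = -2
x=12: ŷ = 20.5 − 1.4·12 = 3.7; e = 2.2 − 3.7 = -1.5
x=13: ŷ = 20.5 − 1.4·13 = 2.3; e = 3.8 − 2.3 = 1.5
x=14: ŷ = 20.5 − 1.4·14 = 0.9; e = 1.4 − 0.9 = 0.5
SSE = 2.25 + 0 + 4 + 2.25 + 2.25 + 0.25 = 11

SSE = 11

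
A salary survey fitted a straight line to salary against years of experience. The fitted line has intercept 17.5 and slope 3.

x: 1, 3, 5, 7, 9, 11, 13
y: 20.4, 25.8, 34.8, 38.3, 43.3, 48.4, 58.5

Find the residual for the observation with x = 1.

ŷ = 17.5 + 3·1 = 20.5
e = 20.4 − 20.5 = -0.1

e = -0.1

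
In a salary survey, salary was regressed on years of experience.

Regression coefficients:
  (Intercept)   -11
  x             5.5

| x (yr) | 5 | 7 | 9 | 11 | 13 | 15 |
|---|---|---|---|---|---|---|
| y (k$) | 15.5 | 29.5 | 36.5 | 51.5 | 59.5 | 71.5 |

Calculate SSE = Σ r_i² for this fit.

x=5: ŷ = -11 + 5.5·5 = 16.5; r = 15.5 − 16.5 = -1
x=7: ŷ = -11 + 5.5·7 = 27.5; r = 29.5 − 27.5 = 2
x=9: ŷ = -11 + 5.5·9 = 38.5; r = 36.5 − 38.5 = -2
x=11: ŷ = -11 + 5.5·11 = 49.5; r = 51.5 − 49.5 = 2
x=13: ŷ = -11 + 5.5·13 = 60.5; r = 59.5 − 60.5 = -1
x=15: ŷ = -11 + 5.5·15 = 71.5; r = 71.5 − 71.5 = 0
SSE = 1 + 4 + 4 + 4 + 1 + 0 = 14

SSE = 14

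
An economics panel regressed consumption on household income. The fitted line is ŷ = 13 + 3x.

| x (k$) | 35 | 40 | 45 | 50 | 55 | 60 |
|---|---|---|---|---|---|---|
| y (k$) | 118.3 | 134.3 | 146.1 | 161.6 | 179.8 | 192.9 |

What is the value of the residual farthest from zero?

r = -1.9

x=35: ŷ = 13 + 3·35 = 118; r = 118.3 − 118 = 0.3
x=40: ŷ = 13 + 3·40 = 133; r = 134.3 − 133 = 1.3
x=45: ŷ = 13 + 3·45 = 148; r = 146.1 − 148 = -1.9
x=50: ŷ = 13 + 3·50 = 163; r = 161.6 − 163 = -1.4
x=55: ŷ = 13 + 3·55 = 178; r = 179.8 − 178 = 1.8
x=60: ŷ = 13 + 3·60 = 193; r = 192.9 − 193 = -0.1
Largest |r| is 1.9 at x = 45, residual -1.9.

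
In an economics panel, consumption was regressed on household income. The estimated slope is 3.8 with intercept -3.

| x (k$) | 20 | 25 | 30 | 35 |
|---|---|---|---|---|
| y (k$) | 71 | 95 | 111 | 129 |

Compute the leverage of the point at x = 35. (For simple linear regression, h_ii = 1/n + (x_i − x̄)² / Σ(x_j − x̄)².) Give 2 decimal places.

x̄ = (20 + 25 + 30 + 35)/4 = 27.5
Σ(x − x̄)² = 56.25 + 6.25 + 6.25 + 56.25 = 125
h = 1/4 + (7.5)²/125 = 0.25 + 0.45 = 0.70

h = 0.70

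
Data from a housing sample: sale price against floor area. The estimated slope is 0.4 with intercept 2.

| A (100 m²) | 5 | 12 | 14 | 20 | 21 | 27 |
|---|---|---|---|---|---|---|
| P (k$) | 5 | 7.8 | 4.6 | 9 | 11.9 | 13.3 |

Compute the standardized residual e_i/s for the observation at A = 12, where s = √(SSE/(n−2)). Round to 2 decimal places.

0.53

A=5: P̂ = 2 + 0.4·5 = 4; e = 5 − 4 = 1
A=12: P̂ = 2 + 0.4·12 = 6.8; e = 7.8 − 6.8 = 1
A=14: P̂ = 2 + 0.4·14 = 7.6; e = 4.6 − 7.6 = -3
A=20: P̂ = 2 + 0.4·20 = 10; e = 9 − 10 = -1
A=21: P̂ = 2 + 0.4·21 = 10.4; e = 11.9 − 10.4 = 1.5
A=27: P̂ = 2 + 0.4·27 = 12.8; e = 13.3 − 12.8 = 0.5
SSE = 1 + 1 + 9 + 1 + 2.25 + 0.25 = 14.5
s = √(14.5/4) = 1.90394
e/s = 1 / 1.90394 = 0.53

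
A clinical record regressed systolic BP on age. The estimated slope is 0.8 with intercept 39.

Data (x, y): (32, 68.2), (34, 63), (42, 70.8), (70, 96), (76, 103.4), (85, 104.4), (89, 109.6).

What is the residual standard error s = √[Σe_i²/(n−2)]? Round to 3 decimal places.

x=32: ŷ = 39 + 0.8·32 = 64.6; e = 68.2 − 64.6 = 3.6
x=34: ŷ = 39 + 0.8·34 = 66.2; e = 63 − 66.2 = -3.2
x=42: ŷ = 39 + 0.8·42 = 72.6; e = 70.8 − 72.6 = -1.8
x=70: ŷ = 39 + 0.8·70 = 95; e = 96 − 95 = 1
x=76: ŷ = 39 + 0.8·76 = 99.8; e = 103.4 − 99.8 = 3.6
x=85: ŷ = 39 + 0.8·85 = 107; e = 104.4 − 107 = -2.6
x=89: ŷ = 39 + 0.8·89 = 110.2; e = 109.6 − 110.2 = -0.6
SSE = 12.96 + 10.24 + 3.24 + 1 + 12.96 + 6.76 + 0.36 = 47.52
s = √(47.52/5) = √9.504 ≈ 3.083

s = 3.083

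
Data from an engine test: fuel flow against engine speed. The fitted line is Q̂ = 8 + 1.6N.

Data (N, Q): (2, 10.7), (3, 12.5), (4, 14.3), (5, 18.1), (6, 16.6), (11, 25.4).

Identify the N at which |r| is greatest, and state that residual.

N = 5, r = 2.1

N=2: Q̂ = 8 + 1.6·2 = 11.2; r = 10.7 − 11.2 = -0.5
N=3: Q̂ = 8 + 1.6·3 = 12.8; r = 12.5 − 12.8 = -0.3
N=4: Q̂ = 8 + 1.6·4 = 14.4; r = 14.3 − 14.4 = -0.1
N=5: Q̂ = 8 + 1.6·5 = 16; r = 18.1 − 16 = 2.1
N=6: Q̂ = 8 + 1.6·6 = 17.6; r = 16.6 − 17.6 = -1
N=11: Q̂ = 8 + 1.6·11 = 25.6; r = 25.4 − 25.6 = -0.2
Largest |r| is 2.1 at N = 5, residual 2.1.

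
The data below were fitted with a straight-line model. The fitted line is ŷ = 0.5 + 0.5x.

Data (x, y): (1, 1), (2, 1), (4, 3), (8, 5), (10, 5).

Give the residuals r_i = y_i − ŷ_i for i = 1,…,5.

x=1: ŷ = 0.5 + 0.5·1 = 1; r = 1 − 1 = 0
x=2: ŷ = 0.5 + 0.5·2 = 1.5; r = 1 − 1.5 = -0.5
x=4: ŷ = 0.5 + 0.5·4 = 2.5; r = 3 − 2.5 = 0.5
x=8: ŷ = 0.5 + 0.5·8 = 4.5; r = 5 − 4.5 = 0.5
x=10: ŷ = 0.5 + 0.5·10 = 5.5; r = 5 − 5.5 = -0.5

0, -0.5, 0.5, 0.5, -0.5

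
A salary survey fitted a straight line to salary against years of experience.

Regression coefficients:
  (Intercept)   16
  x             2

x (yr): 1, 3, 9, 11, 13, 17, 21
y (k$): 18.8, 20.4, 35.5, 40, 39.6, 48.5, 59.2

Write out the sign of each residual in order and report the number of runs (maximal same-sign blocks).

x=1: ŷ = 16 + 2·1 = 18; r = 18.8 − 18 = 0.8
x=3: ŷ = 16 + 2·3 = 22; r = 20.4 − 22 = -1.6
x=9: ŷ = 16 + 2·9 = 34; r = 35.5 − 34 = 1.5
x=11: ŷ = 16 + 2·11 = 38; r = 40 − 38 = 2
x=13: ŷ = 16 + 2·13 = 42; r = 39.6 − 42 = -2.4
x=17: ŷ = 16 + 2·17 = 50; r = 48.5 − 50 = -1.5
x=21: ŷ = 16 + 2·21 = 58; r = 59.2 − 58 = 1.2
Signs: + − + + − − +
Runs: +×1, −×1, +×2, −×2, +×1 → 5

5 runs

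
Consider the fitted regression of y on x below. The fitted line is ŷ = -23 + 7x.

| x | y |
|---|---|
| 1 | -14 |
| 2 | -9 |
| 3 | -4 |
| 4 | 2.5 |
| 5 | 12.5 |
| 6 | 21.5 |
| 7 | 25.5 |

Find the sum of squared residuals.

SSE = 21

x=1: ŷ = -23 + 7·1 = -16; r = -14 − (-16) = 2
x=2: ŷ = -23 + 7·2 = -9; r = -9 − (-9) = 0
x=3: ŷ = -23 + 7·3 = -2; r = -4 − (-2) = -2
x=4: ŷ = -23 + 7·4 = 5; r = 2.5 − 5 = -2.5
x=5: ŷ = -23 + 7·5 = 12; r = 12.5 − 12 = 0.5
x=6: ŷ = -23 + 7·6 = 19; r = 21.5 − 19 = 2.5
x=7: ŷ = -23 + 7·7 = 26; r = 25.5 − 26 = -0.5
SSE = 4 + 0 + 4 + 6.25 + 0.25 + 6.25 + 0.25 = 21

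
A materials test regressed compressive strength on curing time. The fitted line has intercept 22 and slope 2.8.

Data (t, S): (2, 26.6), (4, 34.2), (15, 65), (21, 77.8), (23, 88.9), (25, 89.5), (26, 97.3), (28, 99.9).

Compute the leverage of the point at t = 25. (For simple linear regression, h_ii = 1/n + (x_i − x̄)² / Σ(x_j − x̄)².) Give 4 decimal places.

h = 0.1942

t̄ = (2 + 4 + 15 + 21 + 23 + 25 + 26 + 28)/8 = 18
Σ(t − t̄)² = 256 + 196 + 9 + 9 + 25 + 49 + 64 + 100 = 708
h = 1/8 + (7)²/708 = 0.125 + 0.069209 = 0.1942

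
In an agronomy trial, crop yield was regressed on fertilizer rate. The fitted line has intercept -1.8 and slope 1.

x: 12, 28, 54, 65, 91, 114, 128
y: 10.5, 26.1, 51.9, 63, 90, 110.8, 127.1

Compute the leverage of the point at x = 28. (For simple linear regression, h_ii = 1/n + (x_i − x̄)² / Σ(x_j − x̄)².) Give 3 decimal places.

x̄ = (12 + 28 + 54 + 65 + 91 + 114 + 128)/7 = 70.2857
Σ(x − x̄)² = 3397.22 + 1788.08 + 265.224 + 27.9388 + 429.082 + 1910.94 + 3330.94 = 11149.4
h = 1/7 + (-42.2857)²/11149.4 = 0.142857 + 0.160374 = 0.303

h = 0.303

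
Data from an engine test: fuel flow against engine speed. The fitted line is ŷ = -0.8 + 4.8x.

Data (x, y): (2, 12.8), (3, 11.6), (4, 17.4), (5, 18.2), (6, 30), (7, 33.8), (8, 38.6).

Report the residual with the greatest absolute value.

r = -5

x=2: ŷ = -0.8 + 4.8·2 = 8.8; r = 12.8 − 8.8 = 4
x=3: ŷ = -0.8 + 4.8·3 = 13.6; r = 11.6 − 13.6 = -2
x=4: ŷ = -0.8 + 4.8·4 = 18.4; r = 17.4 − 18.4 = -1
x=5: ŷ = -0.8 + 4.8·5 = 23.2; r = 18.2 − 23.2 = -5
x=6: ŷ = -0.8 + 4.8·6 = 28; r = 30 − 28 = 2
x=7: ŷ = -0.8 + 4.8·7 = 32.8; r = 33.8 − 32.8 = 1
x=8: ŷ = -0.8 + 4.8·8 = 37.6; r = 38.6 − 37.6 = 1
Largest |r| is 5 at x = 5, residual -5.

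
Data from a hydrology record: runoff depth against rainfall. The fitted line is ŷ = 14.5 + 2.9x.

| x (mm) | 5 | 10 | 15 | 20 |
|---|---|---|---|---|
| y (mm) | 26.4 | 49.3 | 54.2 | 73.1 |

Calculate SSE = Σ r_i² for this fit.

SSE = 55.2

x=5: ŷ = 14.5 + 2.9·5 = 29; r = 26.4 − 29 = -2.6
x=10: ŷ = 14.5 + 2.9·10 = 43.5; r = 49.3 − 43.5 = 5.8
x=15: ŷ = 14.5 + 2.9·15 = 58; r = 54.2 − 58 = -3.8
x=20: ŷ = 14.5 + 2.9·20 = 72.5; r = 73.1 − 72.5 = 0.6
SSE = 6.76 + 33.64 + 14.44 + 0.36 = 55.2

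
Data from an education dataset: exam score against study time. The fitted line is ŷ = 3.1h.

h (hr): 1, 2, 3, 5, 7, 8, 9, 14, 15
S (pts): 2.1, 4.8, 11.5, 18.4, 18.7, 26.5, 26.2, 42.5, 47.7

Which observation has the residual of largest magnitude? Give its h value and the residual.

h = 7, e = -3

h=1: ŷ = 3.1·1 = 3.1; e = 2.1 − 3.1 = -1
h=2: ŷ = 3.1·2 = 6.2; e = 4.8 − 6.2 = -1.4
h=3: ŷ = 3.1·3 = 9.3; e = 11.5 − 9.3 = 2.2
h=5: ŷ = 3.1·5 = 15.5; e = 18.4 − 15.5 = 2.9
h=7: ŷ = 3.1·7 = 21.7; e = 18.7 − 21.7 = -3
h=8: ŷ = 3.1·8 = 24.8; e = 26.5 − 24.8 = 1.7
h=9: ŷ = 3.1·9 = 27.9; e = 26.2 − 27.9 = -1.7
h=14: ŷ = 3.1·14 = 43.4; e = 42.5 − 43.4 = -0.9
h=15: ŷ = 3.1·15 = 46.5; e = 47.7 − 46.5 = 1.2
Largest |e| is 3 at h = 7, residual -3.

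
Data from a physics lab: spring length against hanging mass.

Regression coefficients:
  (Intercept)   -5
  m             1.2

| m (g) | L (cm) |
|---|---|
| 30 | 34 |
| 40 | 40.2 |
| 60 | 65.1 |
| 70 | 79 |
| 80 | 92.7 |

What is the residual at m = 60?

e = -1.9

L̂ = -5 + 1.2·60 = 67
e = 65.1 − 67 = -1.9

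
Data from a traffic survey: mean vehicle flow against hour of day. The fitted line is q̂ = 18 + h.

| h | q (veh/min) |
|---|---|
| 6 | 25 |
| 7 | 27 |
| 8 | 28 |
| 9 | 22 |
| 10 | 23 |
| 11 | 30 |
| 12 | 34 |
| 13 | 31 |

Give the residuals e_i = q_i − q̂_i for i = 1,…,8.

h=6: q̂ = 18 + 6 = 24; e = 25 − 24 = 1
h=7: q̂ = 18 + 7 = 25; e = 27 − 25 = 2
h=8: q̂ = 18 + 8 = 26; e = 28 − 26 = 2
h=9: q̂ = 18 + 9 = 27; e = 22 − 27 = -5
h=10: q̂ = 18 + 10 = 28; e = 23 − 28 = -5
h=11: q̂ = 18 + 11 = 29; e = 30 − 29 = 1
h=12: q̂ = 18 + 12 = 30; e = 34 − 30 = 4
h=13: q̂ = 18 + 13 = 31; e = 31 − 31 = 0

1, 2, 2, -5, -5, 1, 4, 0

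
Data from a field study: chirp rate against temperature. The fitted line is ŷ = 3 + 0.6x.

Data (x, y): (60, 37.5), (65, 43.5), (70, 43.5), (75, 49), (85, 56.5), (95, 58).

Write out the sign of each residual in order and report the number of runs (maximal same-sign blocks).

x=60: ŷ = 3 + 0.6·60 = 39; e = 37.5 − 39 = -1.5
x=65: ŷ = 3 + 0.6·65 = 42; e = 43.5 − 42 = 1.5
x=70: ŷ = 3 + 0.6·70 = 45; e = 43.5 − 45 = -1.5
x=75: ŷ = 3 + 0.6·75 = 48; e = 49 − 48 = 1
x=85: ŷ = 3 + 0.6·85 = 54; e = 56.5 − 54 = 2.5
x=95: ŷ = 3 + 0.6·95 = 60; e = 58 − 60 = -2
Signs: − + − + + −
Runs: −×1, +×1, −×1, +×2, −×1 → 5

5 runs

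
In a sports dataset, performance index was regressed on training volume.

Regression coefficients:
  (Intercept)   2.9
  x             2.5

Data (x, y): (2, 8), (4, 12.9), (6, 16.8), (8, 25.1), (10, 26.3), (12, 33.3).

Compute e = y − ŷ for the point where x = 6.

e = -1.1

ŷ = 2.9 + 2.5·6 = 17.9
e = 16.8 − 17.9 = -1.1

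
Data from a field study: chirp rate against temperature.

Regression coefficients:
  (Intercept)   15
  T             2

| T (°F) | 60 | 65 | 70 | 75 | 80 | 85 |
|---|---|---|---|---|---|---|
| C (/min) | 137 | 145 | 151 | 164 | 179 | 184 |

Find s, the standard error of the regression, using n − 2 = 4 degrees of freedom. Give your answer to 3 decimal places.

s = 3.082

T=60: Ĉ = 15 + 2·60 = 135; e = 137 − 135 = 2
T=65: Ĉ = 15 + 2·65 = 145; e = 145 − 145 = 0
T=70: Ĉ = 15 + 2·70 = 155; e = 151 − 155 = -4
T=75: Ĉ = 15 + 2·75 = 165; e = 164 − 165 = -1
T=80: Ĉ = 15 + 2·80 = 175; e = 179 − 175 = 4
T=85: Ĉ = 15 + 2·85 = 185; e = 184 − 185 = -1
SSE = 4 + 0 + 16 + 1 + 16 + 1 = 38
s = √(38/4) = √9.5 ≈ 3.082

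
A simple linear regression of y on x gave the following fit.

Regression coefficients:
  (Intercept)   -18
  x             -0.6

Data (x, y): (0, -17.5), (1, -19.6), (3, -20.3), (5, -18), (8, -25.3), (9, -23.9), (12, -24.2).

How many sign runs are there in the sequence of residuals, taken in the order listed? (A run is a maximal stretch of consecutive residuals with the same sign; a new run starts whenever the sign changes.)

x=0: ŷ = -18 − 0.6·0 = -18; e = -17.5 − (-18) = 0.5
x=1: ŷ = -18 − 0.6·1 = -18.6; e = -19.6 − (-18.6) = -1
x=3: ŷ = -18 − 0.6·3 = -19.8; e = -20.3 − (-19.8) = -0.5
x=5: ŷ = -18 − 0.6·5 = -21; e = -18 − (-21) = 3
x=8: ŷ = -18 − 0.6·8 = -22.8; e = -25.3 − (-22.8) = -2.5
x=9: ŷ = -18 − 0.6·9 = -23.4; e = -23.9 − (-23.4) = -0.5
x=12: ŷ = -18 − 0.6·12 = -25.2; e = -24.2 − (-25.2) = 1
Signs: + − − + − − +
Runs: +×1, −×2, +×1, −×2, +×1 → 5

5 runs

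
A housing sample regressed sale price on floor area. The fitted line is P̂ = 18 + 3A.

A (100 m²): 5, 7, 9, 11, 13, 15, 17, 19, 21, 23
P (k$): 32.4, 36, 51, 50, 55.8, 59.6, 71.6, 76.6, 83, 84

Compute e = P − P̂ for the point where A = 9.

P̂ = 18 + 3·9 = 45
e = 51 − 45 = 6

e = 6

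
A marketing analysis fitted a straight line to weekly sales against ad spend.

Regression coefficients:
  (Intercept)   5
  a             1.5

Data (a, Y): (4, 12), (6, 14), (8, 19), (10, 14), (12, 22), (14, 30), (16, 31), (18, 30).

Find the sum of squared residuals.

a=4: Ŷ = 5 + 1.5·4 = 11; e = 12 − 11 = 1
a=6: Ŷ = 5 + 1.5·6 = 14; e = 14 − 14 = 0
a=8: Ŷ = 5 + 1.5·8 = 17; e = 19 − 17 = 2
a=10: Ŷ = 5 + 1.5·10 = 20; e = 14 − 20 = -6
a=12: Ŷ = 5 + 1.5·12 = 23; e = 22 − 23 = -1
a=14: Ŷ = 5 + 1.5·14 = 26; e = 30 − 26 = 4
a=16: Ŷ = 5 + 1.5·16 = 29; e = 31 − 29 = 2
a=18: Ŷ = 5 + 1.5·18 = 32; e = 30 − 32 = -2
SSE = 1 + 0 + 4 + 36 + 1 + 16 + 4 + 4 = 66

SSE = 66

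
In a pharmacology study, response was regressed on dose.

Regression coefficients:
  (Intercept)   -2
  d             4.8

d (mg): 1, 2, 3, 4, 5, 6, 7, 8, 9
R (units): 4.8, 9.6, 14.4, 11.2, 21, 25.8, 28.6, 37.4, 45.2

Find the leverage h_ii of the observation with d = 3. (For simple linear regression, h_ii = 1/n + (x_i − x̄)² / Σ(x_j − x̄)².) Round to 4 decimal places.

h = 0.1778

d̄ = (1 + 2 + 3 + 4 + 5 + 6 + 7 + 8 + 9)/9 = 5
Σ(d − d̄)² = 16 + 9 + 4 + 1 + 0 + 1 + 4 + 9 + 16 = 60
h = 1/9 + (-2)²/60 = 0.111111 + 0.0666667 = 0.1778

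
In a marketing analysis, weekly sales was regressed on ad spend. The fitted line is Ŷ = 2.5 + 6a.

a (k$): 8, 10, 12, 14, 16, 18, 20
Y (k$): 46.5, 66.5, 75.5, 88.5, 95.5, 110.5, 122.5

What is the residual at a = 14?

Ŷ = 2.5 + 6·14 = 86.5
r = 88.5 − 86.5 = 2

r = 2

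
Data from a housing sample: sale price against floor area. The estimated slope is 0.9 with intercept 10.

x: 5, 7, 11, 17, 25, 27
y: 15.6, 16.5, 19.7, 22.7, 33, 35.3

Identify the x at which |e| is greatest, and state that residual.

x=5: ŷ = 10 + 0.9·5 = 14.5; e = 15.6 − 14.5 = 1.1
x=7: ŷ = 10 + 0.9·7 = 16.3; e = 16.5 − 16.3 = 0.2
x=11: ŷ = 10 + 0.9·11 = 19.9; e = 19.7 − 19.9 = -0.2
x=17: ŷ = 10 + 0.9·17 = 25.3; e = 22.7 − 25.3 = -2.6
x=25: ŷ = 10 + 0.9·25 = 32.5; e = 33 − 32.5 = 0.5
x=27: ŷ = 10 + 0.9·27 = 34.3; e = 35.3 − 34.3 = 1
Largest |e| is 2.6 at x = 17, residual -2.6.

x = 17, e = -2.6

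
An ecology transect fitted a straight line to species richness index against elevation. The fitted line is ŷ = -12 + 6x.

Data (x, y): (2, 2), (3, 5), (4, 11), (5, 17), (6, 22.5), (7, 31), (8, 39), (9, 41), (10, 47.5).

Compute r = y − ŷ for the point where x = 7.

r = 1

ŷ = -12 + 6·7 = 30
r = 31 − 30 = 1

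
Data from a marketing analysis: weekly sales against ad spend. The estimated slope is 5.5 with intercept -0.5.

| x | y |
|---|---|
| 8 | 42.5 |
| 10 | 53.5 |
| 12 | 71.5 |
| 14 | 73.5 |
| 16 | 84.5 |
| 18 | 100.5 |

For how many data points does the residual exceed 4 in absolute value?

x=8: ŷ = -0.5 + 5.5·8 = 43.5; r = 42.5 − 43.5 = -1
x=10: ŷ = -0.5 + 5.5·10 = 54.5; r = 53.5 − 54.5 = -1
x=12: ŷ = -0.5 + 5.5·12 = 65.5; r = 71.5 − 65.5 = 6
x=14: ŷ = -0.5 + 5.5·14 = 76.5; r = 73.5 − 76.5 = -3
x=16: ŷ = -0.5 + 5.5·16 = 87.5; r = 84.5 − 87.5 = -3
x=18: ŷ = -0.5 + 5.5·18 = 98.5; r = 100.5 − 98.5 = 2
|r| > 4: x=12 (|r|=6) → 1

1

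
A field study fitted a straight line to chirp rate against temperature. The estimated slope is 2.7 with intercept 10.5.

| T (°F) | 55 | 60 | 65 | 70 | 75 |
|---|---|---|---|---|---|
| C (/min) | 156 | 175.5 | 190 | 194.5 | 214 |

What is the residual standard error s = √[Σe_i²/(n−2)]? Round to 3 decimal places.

T=55: ŷ = 10.5 + 2.7·55 = 159; e = 156 − 159 = -3
T=60: ŷ = 10.5 + 2.7·60 = 172.5; e = 175.5 − 172.5 = 3
T=65: ŷ = 10.5 + 2.7·65 = 186; e = 190 − 186 = 4
T=70: ŷ = 10.5 + 2.7·70 = 199.5; e = 194.5 − 199.5 = -5
T=75: ŷ = 10.5 + 2.7·75 = 213; e = 214 − 213 = 1
SSE = 9 + 9 + 16 + 25 + 1 = 60
s = √(60/3) = √20 ≈ 4.472

s = 4.472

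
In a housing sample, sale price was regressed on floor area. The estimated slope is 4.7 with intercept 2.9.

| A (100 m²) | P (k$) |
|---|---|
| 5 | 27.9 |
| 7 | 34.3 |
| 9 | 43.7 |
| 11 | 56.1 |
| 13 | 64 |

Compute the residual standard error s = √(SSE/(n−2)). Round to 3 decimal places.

s = 1.732

A=5: P̂ = 2.9 + 4.7·5 = 26.4; e = 27.9 − 26.4 = 1.5
A=7: P̂ = 2.9 + 4.7·7 = 35.8; e = 34.3 − 35.8 = -1.5
A=9: P̂ = 2.9 + 4.7·9 = 45.2; e = 43.7 − 45.2 = -1.5
A=11: P̂ = 2.9 + 4.7·11 = 54.6; e = 56.1 − 54.6 = 1.5
A=13: P̂ = 2.9 + 4.7·13 = 64; e = 64 − 64 = 0
SSE = 2.25 + 2.25 + 2.25 + 2.25 + 0 = 9
s = √(9/3) = √3 ≈ 1.732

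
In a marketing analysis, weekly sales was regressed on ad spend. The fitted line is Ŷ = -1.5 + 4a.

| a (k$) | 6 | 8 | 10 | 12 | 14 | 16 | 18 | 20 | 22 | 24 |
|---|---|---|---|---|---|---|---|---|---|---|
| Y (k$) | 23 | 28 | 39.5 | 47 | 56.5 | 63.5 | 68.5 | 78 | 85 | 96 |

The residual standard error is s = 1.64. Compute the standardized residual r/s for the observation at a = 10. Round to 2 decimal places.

Ŷ = -1.5 + 4·10 = 38.5
r = 39.5 − 38.5 = 1
r/s = 1 / 1.64 = 0.61

0.61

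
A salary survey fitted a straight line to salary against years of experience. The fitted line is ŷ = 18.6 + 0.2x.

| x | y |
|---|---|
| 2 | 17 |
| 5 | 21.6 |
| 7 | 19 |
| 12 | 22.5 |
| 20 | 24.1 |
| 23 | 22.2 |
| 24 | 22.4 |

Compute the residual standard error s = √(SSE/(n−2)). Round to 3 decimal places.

x=2: ŷ = 18.6 + 0.2·2 = 19; e = 17 − 19 = -2
x=5: ŷ = 18.6 + 0.2·5 = 19.6; e = 21.6 − 19.6 = 2
x=7: ŷ = 18.6 + 0.2·7 = 20; e = 19 − 20 = -1
x=12: ŷ = 18.6 + 0.2·12 = 21; e = 22.5 − 21 = 1.5
x=20: ŷ = 18.6 + 0.2·20 = 22.6; e = 24.1 − 22.6 = 1.5
x=23: ŷ = 18.6 + 0.2·23 = 23.2; e = 22.2 − 23.2 = -1
x=24: ŷ = 18.6 + 0.2·24 = 23.4; e = 22.4 − 23.4 = -1
SSE = 4 + 4 + 1 + 2.25 + 2.25 + 1 + 1 = 15.5
s = √(15.5/5) = √3.1 ≈ 1.761

s = 1.761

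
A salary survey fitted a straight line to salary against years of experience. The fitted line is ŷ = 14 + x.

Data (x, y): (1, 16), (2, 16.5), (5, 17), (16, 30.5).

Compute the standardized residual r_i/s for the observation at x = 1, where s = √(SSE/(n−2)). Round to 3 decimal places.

0.603

x=1: ŷ = 14 + 1 = 15; r = 16 − 15 = 1
x=2: ŷ = 14 + 2 = 16; r = 16.5 − 16 = 0.5
x=5: ŷ = 14 + 5 = 19; r = 17 − 19 = -2
x=16: ŷ = 14 + 16 = 30; r = 30.5 − 30 = 0.5
SSE = 1 + 0.25 + 4 + 0.25 = 5.5
s = √(5.5/2) = 1.65831
r/s = 1 / 1.65831 = 0.603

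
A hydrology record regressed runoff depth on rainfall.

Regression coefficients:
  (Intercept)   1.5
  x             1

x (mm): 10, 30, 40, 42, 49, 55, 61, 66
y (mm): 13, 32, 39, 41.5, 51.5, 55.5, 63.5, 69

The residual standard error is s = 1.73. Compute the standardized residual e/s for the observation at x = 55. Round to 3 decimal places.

-0.578

ŷ = 1.5 + 55 = 56.5
e = 55.5 − 56.5 = -1
e/s = -1 / 1.73 = -0.578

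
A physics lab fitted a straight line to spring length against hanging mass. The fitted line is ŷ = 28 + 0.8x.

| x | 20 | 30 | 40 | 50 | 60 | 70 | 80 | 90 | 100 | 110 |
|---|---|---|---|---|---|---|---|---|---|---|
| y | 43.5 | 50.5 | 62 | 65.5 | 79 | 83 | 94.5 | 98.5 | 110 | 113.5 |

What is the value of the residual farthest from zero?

x=20: ŷ = 28 + 0.8·20 = 44; e = 43.5 − 44 = -0.5
x=30: ŷ = 28 + 0.8·30 = 52; e = 50.5 − 52 = -1.5
x=40: ŷ = 28 + 0.8·40 = 60; e = 62 − 60 = 2
x=50: ŷ = 28 + 0.8·50 = 68; e = 65.5 − 68 = -2.5
x=60: ŷ = 28 + 0.8·60 = 76; e = 79 − 76 = 3
x=70: ŷ = 28 + 0.8·70 = 84; e = 83 − 84 = -1
x=80: ŷ = 28 + 0.8·80 = 92; e = 94.5 − 92 = 2.5
x=90: ŷ = 28 + 0.8·90 = 100; e = 98.5 − 100 = -1.5
x=100: ŷ = 28 + 0.8·100 = 108; e = 110 − 108 = 2
x=110: ŷ = 28 + 0.8·110 = 116; e = 113.5 − 116 = -2.5
Largest |e| is 3 at x = 60, residual 3.

e = 3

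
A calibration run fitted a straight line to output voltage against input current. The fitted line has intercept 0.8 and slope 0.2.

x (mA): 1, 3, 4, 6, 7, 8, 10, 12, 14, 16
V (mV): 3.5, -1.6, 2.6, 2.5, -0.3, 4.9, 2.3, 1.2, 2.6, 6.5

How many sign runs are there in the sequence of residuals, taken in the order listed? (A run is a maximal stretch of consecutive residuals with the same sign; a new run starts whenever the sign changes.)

7 runs

x=1: V̂ = 0.8 + 0.2·1 = 1; r = 3.5 − 1 = 2.5
x=3: V̂ = 0.8 + 0.2·3 = 1.4; r = -1.6 − 1.4 = -3
x=4: V̂ = 0.8 + 0.2·4 = 1.6; r = 2.6 − 1.6 = 1
x=6: V̂ = 0.8 + 0.2·6 = 2; r = 2.5 − 2 = 0.5
x=7: V̂ = 0.8 + 0.2·7 = 2.2; r = -0.3 − 2.2 = -2.5
x=8: V̂ = 0.8 + 0.2·8 = 2.4; r = 4.9 − 2.4 = 2.5
x=10: V̂ = 0.8 + 0.2·10 = 2.8; r = 2.3 − 2.8 = -0.5
x=12: V̂ = 0.8 + 0.2·12 = 3.2; r = 1.2 − 3.2 = -2
x=14: V̂ = 0.8 + 0.2·14 = 3.6; r = 2.6 − 3.6 = -1
x=16: V̂ = 0.8 + 0.2·16 = 4; r = 6.5 − 4 = 2.5
Signs: + − + + − + − − − +
Runs: +×1, −×1, +×2, −×1, +×1, −×3, +×1 → 7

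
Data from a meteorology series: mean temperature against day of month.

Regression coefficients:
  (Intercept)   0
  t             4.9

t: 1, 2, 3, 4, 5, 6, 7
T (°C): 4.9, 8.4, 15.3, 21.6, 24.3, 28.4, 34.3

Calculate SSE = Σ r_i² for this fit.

SSE = 7.36

t=1: ŷ = 4.9·1 = 4.9; r = 4.9 − 4.9 = 0
t=2: ŷ = 4.9·2 = 9.8; r = 8.4 − 9.8 = -1.4
t=3: ŷ = 4.9·3 = 14.7; r = 15.3 − 14.7 = 0.6
t=4: ŷ = 4.9·4 = 19.6; r = 21.6 − 19.6 = 2
t=5: ŷ = 4.9·5 = 24.5; r = 24.3 − 24.5 = -0.2
t=6: ŷ = 4.9·6 = 29.4; r = 28.4 − 29.4 = -1
t=7: ŷ = 4.9·7 = 34.3; r = 34.3 − 34.3 = 0
SSE = 0 + 1.96 + 0.36 + 4 + 0.04 + 1 + 0 = 7.36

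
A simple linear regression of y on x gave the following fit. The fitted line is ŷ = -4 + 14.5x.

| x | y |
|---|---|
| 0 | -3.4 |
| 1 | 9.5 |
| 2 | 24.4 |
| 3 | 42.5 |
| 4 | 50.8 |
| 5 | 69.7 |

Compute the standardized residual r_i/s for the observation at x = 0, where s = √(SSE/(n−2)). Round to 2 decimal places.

x=0: ŷ = -4 + 14.5·0 = -4; r = -3.4 − (-4) = 0.6
x=1: ŷ = -4 + 14.5·1 = 10.5; r = 9.5 − 10.5 = -1
x=2: ŷ = -4 + 14.5·2 = 25; r = 24.4 − 25 = -0.6
x=3: ŷ = -4 + 14.5·3 = 39.5; r = 42.5 − 39.5 = 3
x=4: ŷ = -4 + 14.5·4 = 54; r = 50.8 − 54 = -3.2
x=5: ŷ = -4 + 14.5·5 = 68.5; r = 69.7 − 68.5 = 1.2
SSE = 0.36 + 1 + 0.36 + 9 + 10.24 + 1.44 = 22.4
s = √(22.4/4) = 2.36643
r/s = 0.6 / 2.36643 = 0.25

0.25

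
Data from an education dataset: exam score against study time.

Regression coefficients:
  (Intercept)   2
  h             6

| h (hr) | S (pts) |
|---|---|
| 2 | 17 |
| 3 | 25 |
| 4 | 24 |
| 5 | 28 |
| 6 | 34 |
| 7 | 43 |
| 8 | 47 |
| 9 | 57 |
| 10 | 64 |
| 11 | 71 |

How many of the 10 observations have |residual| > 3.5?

h=2: Ŝ = 2 + 6·2 = 14; e = 17 − 14 = 3
h=3: Ŝ = 2 + 6·3 = 20; e = 25 − 20 = 5
h=4: Ŝ = 2 + 6·4 = 26; e = 24 − 26 = -2
h=5: Ŝ = 2 + 6·5 = 32; e = 28 − 32 = -4
h=6: Ŝ = 2 + 6·6 = 38; e = 34 − 38 = -4
h=7: Ŝ = 2 + 6·7 = 44; e = 43 − 44 = -1
h=8: Ŝ = 2 + 6·8 = 50; e = 47 − 50 = -3
h=9: Ŝ = 2 + 6·9 = 56; e = 57 − 56 = 1
h=10: Ŝ = 2 + 6·10 = 62; e = 64 − 62 = 2
h=11: Ŝ = 2 + 6·11 = 68; e = 71 − 68 = 3
|e| > 3.5: h=3 (|e|=5), h=5 (|e|=4), h=6 (|e|=4) → 3

3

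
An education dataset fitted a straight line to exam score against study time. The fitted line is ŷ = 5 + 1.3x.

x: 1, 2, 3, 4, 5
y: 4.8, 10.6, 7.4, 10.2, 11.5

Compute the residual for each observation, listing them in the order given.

-1.5, 3, -1.5, 0, 0

x=1: ŷ = 5 + 1.3·1 = 6.3; r = 4.8 − 6.3 = -1.5
x=2: ŷ = 5 + 1.3·2 = 7.6; r = 10.6 − 7.6 = 3
x=3: ŷ = 5 + 1.3·3 = 8.9; r = 7.4 − 8.9 = -1.5
x=4: ŷ = 5 + 1.3·4 = 10.2; r = 10.2 − 10.2 = 0
x=5: ŷ = 5 + 1.3·5 = 11.5; r = 11.5 − 11.5 = 0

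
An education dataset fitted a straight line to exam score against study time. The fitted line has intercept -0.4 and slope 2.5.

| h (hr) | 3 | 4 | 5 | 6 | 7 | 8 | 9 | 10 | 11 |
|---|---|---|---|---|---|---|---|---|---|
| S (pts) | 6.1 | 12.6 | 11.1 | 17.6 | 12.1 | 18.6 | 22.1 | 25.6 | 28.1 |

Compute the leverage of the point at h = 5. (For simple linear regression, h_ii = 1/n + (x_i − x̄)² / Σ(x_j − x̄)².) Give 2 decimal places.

h = 0.18

h̄ = (3 + 4 + 5 + 6 + 7 + 8 + 9 + 10 + 11)/9 = 7
Σ(h − h̄)² = 16 + 9 + 4 + 1 + 0 + 1 + 4 + 9 + 16 = 60
h = 1/9 + (-2)²/60 = 0.111111 + 0.0666667 = 0.18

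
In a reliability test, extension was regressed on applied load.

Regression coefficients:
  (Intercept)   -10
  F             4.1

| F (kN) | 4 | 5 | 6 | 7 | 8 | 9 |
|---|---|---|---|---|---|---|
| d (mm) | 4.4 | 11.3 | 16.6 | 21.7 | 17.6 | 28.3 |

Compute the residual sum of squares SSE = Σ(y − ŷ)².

F=4: ŷ = -10 + 4.1·4 = 6.4; r = 4.4 − 6.4 = -2
F=5: ŷ = -10 + 4.1·5 = 10.5; r = 11.3 − 10.5 = 0.8
F=6: ŷ = -10 + 4.1·6 = 14.6; r = 16.6 − 14.6 = 2
F=7: ŷ = -10 + 4.1·7 = 18.7; r = 21.7 − 18.7 = 3
F=8: ŷ = -10 + 4.1·8 = 22.8; r = 17.6 − 22.8 = -5.2
F=9: ŷ = -10 + 4.1·9 = 26.9; r = 28.3 − 26.9 = 1.4
SSE = 4 + 0.64 + 4 + 9 + 27.04 + 1.96 = 46.64

SSE = 46.64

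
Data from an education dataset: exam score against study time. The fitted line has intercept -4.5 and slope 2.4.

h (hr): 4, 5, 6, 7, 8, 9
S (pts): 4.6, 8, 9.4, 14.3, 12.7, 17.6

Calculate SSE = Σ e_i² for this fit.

h=4: Ŝ = -4.5 + 2.4·4 = 5.1; e = 4.6 − 5.1 = -0.5
h=5: Ŝ = -4.5 + 2.4·5 = 7.5; e = 8 − 7.5 = 0.5
h=6: Ŝ = -4.5 + 2.4·6 = 9.9; e = 9.4 − 9.9 = -0.5
h=7: Ŝ = -4.5 + 2.4·7 = 12.3; e = 14.3 − 12.3 = 2
h=8: Ŝ = -4.5 + 2.4·8 = 14.7; e = 12.7 − 14.7 = -2
h=9: Ŝ = -4.5 + 2.4·9 = 17.1; e = 17.6 − 17.1 = 0.5
SSE = 0.25 + 0.25 + 0.25 + 4 + 4 + 0.25 = 9

SSE = 9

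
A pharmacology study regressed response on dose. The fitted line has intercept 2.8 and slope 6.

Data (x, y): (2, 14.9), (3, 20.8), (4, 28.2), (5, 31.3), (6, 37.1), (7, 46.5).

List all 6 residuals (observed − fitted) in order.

x=2: ŷ = 2.8 + 6·2 = 14.8; r = 14.9 − 14.8 = 0.1
x=3: ŷ = 2.8 + 6·3 = 20.8; r = 20.8 − 20.8 = 0
x=4: ŷ = 2.8 + 6·4 = 26.8; r = 28.2 − 26.8 = 1.4
x=5: ŷ = 2.8 + 6·5 = 32.8; r = 31.3 − 32.8 = -1.5
x=6: ŷ = 2.8 + 6·6 = 38.8; r = 37.1 − 38.8 = -1.7
x=7: ŷ = 2.8 + 6·7 = 44.8; r = 46.5 − 44.8 = 1.7

0.1, 0, 1.4, -1.5, -1.7, 1.7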